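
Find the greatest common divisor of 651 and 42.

651 = 3 × 7 × 31
42 = 2 × 3 × 7
gcd(651, 42) = 3 × 7 = 21.

21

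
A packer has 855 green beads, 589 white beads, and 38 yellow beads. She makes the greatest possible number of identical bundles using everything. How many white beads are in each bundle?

Number of bundles = gcd(855, 589, 38).
855 = 3^2 × 5 × 19
589 = 19 × 31
38 = 2 × 19
gcd(855, 589, 38) = 19.
white beads per bundle = 589 / 19 = 31.

31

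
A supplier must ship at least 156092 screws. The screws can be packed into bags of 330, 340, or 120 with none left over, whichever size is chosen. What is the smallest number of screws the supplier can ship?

157080

The number of screws must be a common multiple of 330, 340, and 120, so a multiple of their LCM.
330 = 2 × 3 × 5 × 11
340 = 2^2 × 5 × 17
120 = 2^3 × 3 × 5
LCM(330, 340, 120) = 2^3 × 3 × 5 × 11 × 17 = 22440.
Smallest multiple of 22440 that is ≥ 156092: ⌈156092/22440⌉ × 22440 = 7 × 22440 = 157080.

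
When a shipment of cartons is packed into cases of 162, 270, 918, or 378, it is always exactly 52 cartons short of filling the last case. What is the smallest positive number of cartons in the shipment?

Being 52 short of a full case of size k means N ≡ −52 (mod k), i.e. N + 52 is a multiple of each size.
162 = 2 × 3^4
270 = 2 × 3^3 × 5
918 = 2 × 3^3 × 17
378 = 2 × 3^3 × 7
LCM(162, 270, 918, 378) = 2 × 3^4 × 5 × 7 × 17 = 96390.
Smallest positive N is 96390 − 52 = 96338.

96338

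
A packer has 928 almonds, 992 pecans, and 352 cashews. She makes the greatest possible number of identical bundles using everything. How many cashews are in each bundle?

Number of bundles = gcd(928, 992, 352).
928 = 2^5 × 29
992 = 2^5 × 31
352 = 2^5 × 11
gcd(928, 992, 352) = 2^5 = 32.
cashews per bundle = 352 / 32 = 11.

11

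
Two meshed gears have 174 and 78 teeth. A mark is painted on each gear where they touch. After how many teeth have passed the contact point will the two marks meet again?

2262 teeth

The first simultaneous occurrence is after LCM of the individual periods.
174 = 2 × 3 × 29
78 = 2 × 3 × 13
LCM(174, 78) = 2 × 3 × 13 × 29 = 2262.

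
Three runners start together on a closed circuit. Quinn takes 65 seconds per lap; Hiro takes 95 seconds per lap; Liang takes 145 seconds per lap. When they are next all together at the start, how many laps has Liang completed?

247 laps

The first common completion time is the LCM of the periods.
65 = 5 × 13
95 = 5 × 19
145 = 5 × 29
LCM(65, 95, 145) = 5 × 13 × 19 × 29 = 35815.
Laps for period 145: 35815 / 145 = 247.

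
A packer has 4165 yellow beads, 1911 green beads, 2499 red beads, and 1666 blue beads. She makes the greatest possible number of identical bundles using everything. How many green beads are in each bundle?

39

Number of bundles = gcd(4165, 1911, 2499, 1666).
4165 = 5 × 7^2 × 17
1911 = 3 × 7^2 × 13
2499 = 3 × 7^2 × 17
1666 = 2 × 7^2 × 17
gcd(4165, 1911, 2499, 1666) = 7^2 = 49.
green beads per bundle = 1911 / 49 = 39.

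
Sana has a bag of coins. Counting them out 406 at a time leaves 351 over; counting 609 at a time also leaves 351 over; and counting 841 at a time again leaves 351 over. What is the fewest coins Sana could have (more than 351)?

N − 351 must be a common multiple of 406, 609, and 841.
406 = 2 × 7 × 29
609 = 3 × 7 × 29
841 = 29^2
LCM(406, 609, 841) = 2 × 3 × 7 × 29^2 = 35322.
Smallest N > 351 is LCM + 351 = 35322 + 351 = 35673.

35673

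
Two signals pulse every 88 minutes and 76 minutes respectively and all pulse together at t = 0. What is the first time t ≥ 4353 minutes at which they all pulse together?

5016 minutes

Joint pulses occur at multiples of LCM(88, 76).
88 = 2^3 × 11
76 = 2^2 × 19
LCM(88, 76) = 2^3 × 11 × 19 = 1672.
Smallest multiple of 1672 that is ≥ 4353: ⌈4353/1672⌉ × 1672 = 3 × 1672 = 5016.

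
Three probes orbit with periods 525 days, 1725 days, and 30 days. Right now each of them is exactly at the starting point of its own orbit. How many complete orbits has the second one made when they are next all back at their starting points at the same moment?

14 orbits

The first common completion time is the LCM of the periods.
525 = 3 × 5^2 × 7
1725 = 3 × 5^2 × 23
30 = 2 × 3 × 5
LCM(525, 1725, 30) = 2 × 3 × 5^2 × 7 × 23 = 24150.
Orbits for period 1725: 24150 / 1725 = 14.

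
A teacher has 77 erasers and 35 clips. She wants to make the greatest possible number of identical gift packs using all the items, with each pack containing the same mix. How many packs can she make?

The pack count must divide each quantity, so the greatest is gcd(77, 35).
77 = 7 × 11
35 = 5 × 7
gcd(77, 35) = 7.

7 packs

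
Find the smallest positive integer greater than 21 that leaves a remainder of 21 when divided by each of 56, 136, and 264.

31437

N − 21 must be a common multiple of 56, 136, and 264.
56 = 2^3 × 7
136 = 2^3 × 17
264 = 2^3 × 3 × 11
LCM(56, 136, 264) = 2^3 × 3 × 7 × 11 × 17 = 31416.
Smallest N > 21 is LCM + 21 = 31416 + 21 = 31437.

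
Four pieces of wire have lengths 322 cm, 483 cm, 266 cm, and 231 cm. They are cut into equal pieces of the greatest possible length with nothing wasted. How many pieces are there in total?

186

Piece length = gcd(322, 483, 266, 231).
322 = 2 × 7 × 23
483 = 3 × 7 × 23
266 = 2 × 7 × 19
231 = 3 × 7 × 11
gcd(322, 483, 266, 231) = 7.
Total pieces = 322/7 + 483/7 + 266/7 + 231/7 = 46 + 69 + 38 + 33 = 186.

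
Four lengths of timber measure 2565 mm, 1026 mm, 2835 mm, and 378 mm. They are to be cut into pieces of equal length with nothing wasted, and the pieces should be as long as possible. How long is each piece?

27 mm

The greatest length dividing all of 2565, 1026, 2835, and 378 is their gcd.
2565 = 3^3 × 5 × 19
1026 = 2 × 3^3 × 19
2835 = 3^4 × 5 × 7
378 = 2 × 3^3 × 7
gcd(2565, 1026, 2835, 378) = 3^3 = 27.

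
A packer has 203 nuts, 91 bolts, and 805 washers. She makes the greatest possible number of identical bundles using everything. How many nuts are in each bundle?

29

Number of bundles = gcd(203, 91, 805).
203 = 7 × 29
91 = 7 × 13
805 = 5 × 7 × 23
gcd(203, 91, 805) = 7.
nuts per bundle = 203 / 7 = 29.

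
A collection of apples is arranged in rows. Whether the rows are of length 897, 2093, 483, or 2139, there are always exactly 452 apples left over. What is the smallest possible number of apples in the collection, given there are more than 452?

N − 452 must be a common multiple of 897, 2093, 483, and 2139.
897 = 3 × 13 × 23
2093 = 7 × 13 × 23
483 = 3 × 7 × 23
2139 = 3 × 23 × 31
LCM(897, 2093, 483, 2139) = 3 × 7 × 13 × 23 × 31 = 194649.
Smallest N > 452 is LCM + 452 = 194649 + 452 = 195101.

195101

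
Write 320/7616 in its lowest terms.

320 = 2^6 × 5
7616 = 2^6 × 7 × 17
gcd(320, 7616) = 2^6 = 64.
Divide numerator and denominator by 64: 320/7616 = 5/119.

5/119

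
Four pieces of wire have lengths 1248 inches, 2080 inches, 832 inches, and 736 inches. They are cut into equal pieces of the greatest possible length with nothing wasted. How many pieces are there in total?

153

Piece length = gcd(1248, 2080, 832, 736).
1248 = 2^5 × 3 × 13
2080 = 2^5 × 5 × 13
832 = 2^6 × 13
736 = 2^5 × 23
gcd(1248, 2080, 832, 736) = 2^5 = 32.
Total pieces = 1248/32 + 2080/32 + 832/32 + 736/32 = 39 + 65 + 26 + 23 = 153.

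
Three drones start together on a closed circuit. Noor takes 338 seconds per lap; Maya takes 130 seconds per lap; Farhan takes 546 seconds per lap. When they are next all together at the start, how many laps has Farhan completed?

65 laps

They are all back at their starting positions together after one LCM of the periods.
338 = 2 × 13^2
130 = 2 × 5 × 13
546 = 2 × 3 × 7 × 13
LCM(338, 130, 546) = 2 × 3 × 5 × 7 × 13^2 = 35490.
Laps for period 546: 35490 / 546 = 65.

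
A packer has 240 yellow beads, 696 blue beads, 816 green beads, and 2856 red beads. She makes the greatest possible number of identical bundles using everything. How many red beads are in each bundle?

Number of bundles = gcd(240, 696, 816, 2856).
240 = 2^4 × 3 × 5
696 = 2^3 × 3 × 29
816 = 2^4 × 3 × 17
2856 = 2^3 × 3 × 7 × 17
gcd(240, 696, 816, 2856) = 2^3 × 3 = 24.
red beads per bundle = 2856 / 24 = 119.

119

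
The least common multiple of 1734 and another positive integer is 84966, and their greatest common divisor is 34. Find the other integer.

1666

gcd × lcm = product of the two integers, so the other integer is (34 × 84966) / 1734 = 1666.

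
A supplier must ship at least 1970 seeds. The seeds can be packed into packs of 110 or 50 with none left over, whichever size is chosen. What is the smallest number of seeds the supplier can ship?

The number of seeds must be a common multiple of 110 and 50, so a multiple of their LCM.
110 = 2 × 5 × 11
50 = 2 × 5^2
LCM(110, 50) = 2 × 5^2 × 11 = 550.
Smallest multiple of 550 that is ≥ 1970: ⌈1970/550⌉ × 550 = 4 × 550 = 2200.

2200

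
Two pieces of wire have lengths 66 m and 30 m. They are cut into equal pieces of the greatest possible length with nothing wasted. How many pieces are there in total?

16

Piece length = gcd(66, 30).
66 = 2 × 3 × 11
30 = 2 × 3 × 5
gcd(66, 30) = 2 × 3 = 6.
Total pieces = 66/6 + 30/6 = 11 + 5 = 16.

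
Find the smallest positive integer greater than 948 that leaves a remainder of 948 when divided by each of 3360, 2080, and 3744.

N − 948 must be a common multiple of 3360, 2080, and 3744.
3360 = 2^5 × 3 × 5 × 7
2080 = 2^5 × 5 × 13
3744 = 2^5 × 3^2 × 13
LCM(3360, 2080, 3744) = 2^5 × 3^2 × 5 × 7 × 13 = 131040.
Smallest N > 948 is LCM + 948 = 131040 + 948 = 131988.

131988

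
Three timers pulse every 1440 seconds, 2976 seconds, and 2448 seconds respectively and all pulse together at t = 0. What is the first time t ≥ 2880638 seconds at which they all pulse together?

Joint pulses occur at multiples of LCM(1440, 2976, 2448).
1440 = 2^5 × 3^2 × 5
2976 = 2^5 × 3 × 31
2448 = 2^4 × 3^2 × 17
LCM(1440, 2976, 2448) = 2^5 × 3^2 × 5 × 17 × 31 = 758880.
Smallest multiple of 758880 that is ≥ 2880638: ⌈2880638/758880⌉ × 758880 = 4 × 758880 = 3035520.

3035520 seconds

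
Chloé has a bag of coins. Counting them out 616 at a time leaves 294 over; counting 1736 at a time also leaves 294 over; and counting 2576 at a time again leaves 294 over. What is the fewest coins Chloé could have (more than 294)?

878710

N − 294 must be a common multiple of 616, 1736, and 2576.
616 = 2^3 × 7 × 11
1736 = 2^3 × 7 × 31
2576 = 2^4 × 7 × 23
LCM(616, 1736, 2576) = 2^4 × 7 × 11 × 23 × 31 = 878416.
Smallest N > 294 is LCM + 294 = 878416 + 294 = 878710.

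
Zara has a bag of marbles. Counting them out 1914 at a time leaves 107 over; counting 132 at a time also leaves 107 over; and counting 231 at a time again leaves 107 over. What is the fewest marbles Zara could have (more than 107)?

N − 107 must be a common multiple of 1914, 132, and 231.
1914 = 2 × 3 × 11 × 29
132 = 2^2 × 3 × 11
231 = 3 × 7 × 11
LCM(1914, 132, 231) = 2^2 × 3 × 7 × 11 × 29 = 26796.
Smallest N > 107 is LCM + 107 = 26796 + 107 = 26903.

26903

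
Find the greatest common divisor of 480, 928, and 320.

480 = 2^5 × 3 × 5
928 = 2^5 × 29
320 = 2^6 × 5
gcd(480, 928, 320) = 2^5 = 32.

32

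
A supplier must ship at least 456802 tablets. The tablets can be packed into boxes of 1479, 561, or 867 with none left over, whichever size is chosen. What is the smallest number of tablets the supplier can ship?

553146

The number of tablets must be a common multiple of 1479, 561, and 867, so a multiple of their LCM.
1479 = 3 × 17 × 29
561 = 3 × 11 × 17
867 = 3 × 17^2
LCM(1479, 561, 867) = 3 × 11 × 17^2 × 29 = 276573.
Smallest multiple of 276573 that is ≥ 456802: ⌈456802/276573⌉ × 276573 = 2 × 276573 = 553146.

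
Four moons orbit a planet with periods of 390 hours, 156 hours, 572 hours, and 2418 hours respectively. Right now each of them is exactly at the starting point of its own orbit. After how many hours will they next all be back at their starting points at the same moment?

We need the least common multiple of the intervals.
390 = 2 × 3 × 5 × 13
156 = 2^2 × 3 × 13
572 = 2^2 × 11 × 13
2418 = 2 × 3 × 13 × 31
LCM(390, 156, 572, 2418) = 2^2 × 3 × 5 × 11 × 13 × 31 = 265980.

265980 hours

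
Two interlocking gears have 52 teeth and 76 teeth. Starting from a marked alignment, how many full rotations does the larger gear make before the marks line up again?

They are all back at their starting positions together after one LCM of the periods.
52 = 2^2 × 13
76 = 2^2 × 19
LCM(52, 76) = 2^2 × 13 × 19 = 988.
Rotations for period 76: 988 / 76 = 13.

13 rotations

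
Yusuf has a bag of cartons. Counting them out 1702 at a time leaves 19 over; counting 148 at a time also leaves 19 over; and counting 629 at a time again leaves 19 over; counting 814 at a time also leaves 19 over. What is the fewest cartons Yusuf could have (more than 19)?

N − 19 must be a common multiple of 1702, 148, 629, and 814.
1702 = 2 × 23 × 37
148 = 2^2 × 37
629 = 17 × 37
814 = 2 × 11 × 37
LCM(1702, 148, 629, 814) = 2^2 × 11 × 17 × 23 × 37 = 636548.
Smallest N > 19 is LCM + 19 = 636548 + 19 = 636567.

636567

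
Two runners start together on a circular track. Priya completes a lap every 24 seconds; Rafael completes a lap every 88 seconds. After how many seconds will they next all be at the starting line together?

The first simultaneous occurrence is after LCM of the individual periods.
24 = 2^3 × 3
88 = 2^3 × 11
LCM(24, 88) = 2^3 × 3 × 11 = 264.

264 seconds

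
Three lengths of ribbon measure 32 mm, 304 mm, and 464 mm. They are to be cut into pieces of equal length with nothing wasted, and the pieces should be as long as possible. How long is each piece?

Each piece length must divide every original length, so the longest possible is gcd(32, 304, 464).
32 = 2^5
304 = 2^4 × 19
464 = 2^4 × 29
gcd(32, 304, 464) = 2^4 = 16.

16 mm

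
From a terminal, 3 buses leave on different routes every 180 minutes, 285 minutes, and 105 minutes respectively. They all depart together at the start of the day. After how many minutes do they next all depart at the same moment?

23940 minutes

They coincide at every common multiple of the periods; the first is the LCM.
180 = 2^2 × 3^2 × 5
285 = 3 × 5 × 19
105 = 3 × 5 × 7
LCM(180, 285, 105) = 2^2 × 3^2 × 5 × 7 × 19 = 23940.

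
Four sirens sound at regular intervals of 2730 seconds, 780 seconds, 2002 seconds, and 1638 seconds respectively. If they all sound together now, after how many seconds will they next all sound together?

180180 seconds

The first simultaneous occurrence is after LCM of the individual periods.
2730 = 2 × 3 × 5 × 7 × 13
780 = 2^2 × 3 × 5 × 13
2002 = 2 × 7 × 11 × 13
1638 = 2 × 3^2 × 7 × 13
LCM(2730, 780, 2002, 1638) = 2^2 × 3^2 × 5 × 7 × 11 × 13 = 180180.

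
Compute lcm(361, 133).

361 = 19^2
133 = 7 × 19
LCM(361, 133) = 7 × 19^2 = 2527.

2527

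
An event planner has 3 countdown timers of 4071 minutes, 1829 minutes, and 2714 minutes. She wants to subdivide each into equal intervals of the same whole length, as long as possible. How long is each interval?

The interval must divide each timer length; the longest such is the gcd.
4071 = 3 × 23 × 59
1829 = 31 × 59
2714 = 2 × 23 × 59
gcd(4071, 1829, 2714) = 59.

59 minutes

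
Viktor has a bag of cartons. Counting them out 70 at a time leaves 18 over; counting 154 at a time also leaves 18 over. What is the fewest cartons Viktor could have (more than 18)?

788

N − 18 must be a common multiple of 70 and 154.
70 = 2 × 5 × 7
154 = 2 × 7 × 11
LCM(70, 154) = 2 × 5 × 7 × 11 = 770.
Smallest N > 18 is LCM + 18 = 770 + 18 = 788.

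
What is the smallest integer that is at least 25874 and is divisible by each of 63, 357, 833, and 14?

The integer must be a common multiple of 63, 357, 833, and 14, so a multiple of their LCM.
63 = 3^2 × 7
357 = 3 × 7 × 17
833 = 7^2 × 17
14 = 2 × 7
LCM(63, 357, 833, 14) = 2 × 3^2 × 7^2 × 17 = 14994.
Smallest multiple of 14994 that is ≥ 25874: ⌈25874/14994⌉ × 14994 = 2 × 14994 = 29988.

29988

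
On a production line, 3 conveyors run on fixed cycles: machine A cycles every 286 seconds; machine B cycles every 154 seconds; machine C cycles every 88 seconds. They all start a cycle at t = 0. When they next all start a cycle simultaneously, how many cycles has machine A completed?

28 cycles

They are all back at their starting positions together after one LCM of the periods.
286 = 2 × 11 × 13
154 = 2 × 7 × 11
88 = 2^3 × 11
LCM(286, 154, 88) = 2^3 × 7 × 11 × 13 = 8008.
Cycles for period 286: 8008 / 286 = 28.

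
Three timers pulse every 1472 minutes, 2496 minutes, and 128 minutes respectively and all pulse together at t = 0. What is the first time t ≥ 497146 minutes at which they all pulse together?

Joint pulses occur at multiples of LCM(1472, 2496, 128).
1472 = 2^6 × 23
2496 = 2^6 × 3 × 13
128 = 2^7
LCM(1472, 2496, 128) = 2^7 × 3 × 13 × 23 = 114816.
Smallest multiple of 114816 that is ≥ 497146: ⌈497146/114816⌉ × 114816 = 5 × 114816 = 574080.

574080 minutes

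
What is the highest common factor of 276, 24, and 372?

276 = 2^2 × 3 × 23
24 = 2^3 × 3
372 = 2^2 × 3 × 31
gcd(276, 24, 372) = 2^2 × 3 = 12.

12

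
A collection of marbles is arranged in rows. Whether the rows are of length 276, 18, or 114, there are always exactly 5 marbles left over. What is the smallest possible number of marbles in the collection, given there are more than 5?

N − 5 must be a common multiple of 276, 18, and 114.
276 = 2^2 × 3 × 23
18 = 2 × 3^2
114 = 2 × 3 × 19
LCM(276, 18, 114) = 2^2 × 3^2 × 19 × 23 = 15732.
Smallest N > 5 is LCM + 5 = 15732 + 5 = 15737.

15737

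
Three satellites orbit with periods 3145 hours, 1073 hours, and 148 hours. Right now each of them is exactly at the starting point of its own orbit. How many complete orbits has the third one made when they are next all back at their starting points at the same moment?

2465 orbits

They are all back at their starting positions together after one LCM of the periods.
3145 = 5 × 17 × 37
1073 = 29 × 37
148 = 2^2 × 37
LCM(3145, 1073, 148) = 2^2 × 5 × 17 × 29 × 37 = 364820.
Orbits for period 148: 364820 / 148 = 2465.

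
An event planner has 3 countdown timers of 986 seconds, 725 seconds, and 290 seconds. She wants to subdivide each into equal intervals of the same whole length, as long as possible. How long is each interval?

29 seconds

The interval must divide each timer length; the longest such is the gcd.
986 = 2 × 17 × 29
725 = 5^2 × 29
290 = 2 × 5 × 29
gcd(986, 725, 290) = 29.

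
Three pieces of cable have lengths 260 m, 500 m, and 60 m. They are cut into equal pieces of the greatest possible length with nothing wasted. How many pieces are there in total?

Piece length = gcd(260, 500, 60).
260 = 2^2 × 5 × 13
500 = 2^2 × 5^3
60 = 2^2 × 3 × 5
gcd(260, 500, 60) = 2^2 × 5 = 20.
Total pieces = 260/20 + 500/20 + 60/20 = 13 + 25 + 3 = 41.

41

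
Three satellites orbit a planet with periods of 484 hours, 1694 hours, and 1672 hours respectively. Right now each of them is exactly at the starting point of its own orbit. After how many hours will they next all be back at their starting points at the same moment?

We need the least common multiple of the intervals.
484 = 2^2 × 11^2
1694 = 2 × 7 × 11^2
1672 = 2^3 × 11 × 19
LCM(484, 1694, 1672) = 2^3 × 7 × 11^2 × 19 = 128744.

128744 hours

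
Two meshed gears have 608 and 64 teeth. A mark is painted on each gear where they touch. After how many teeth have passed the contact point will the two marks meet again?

The first simultaneous occurrence is after LCM of the individual periods.
608 = 2^5 × 19
64 = 2^6
LCM(608, 64) = 2^6 × 19 = 1216.

1216 teeth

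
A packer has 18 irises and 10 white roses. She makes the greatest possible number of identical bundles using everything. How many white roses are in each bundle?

5

Number of bundles = gcd(18, 10).
18 = 2 × 3^2
10 = 2 × 5
gcd(18, 10) = 2.
white roses per bundle = 10 / 2 = 5.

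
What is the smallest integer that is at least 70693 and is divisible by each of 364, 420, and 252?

The integer must be a common multiple of 364, 420, and 252, so a multiple of their LCM.
364 = 2^2 × 7 × 13
420 = 2^2 × 3 × 5 × 7
252 = 2^2 × 3^2 × 7
LCM(364, 420, 252) = 2^2 × 3^2 × 5 × 7 × 13 = 16380.
Smallest multiple of 16380 that is ≥ 70693: ⌈70693/16380⌉ × 16380 = 5 × 16380 = 81900.

81900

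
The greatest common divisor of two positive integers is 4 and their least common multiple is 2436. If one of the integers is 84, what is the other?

116

For two integers, gcd × lcm = product, so the other is (4 × 2436) / 84 = 9744 / 84 = 116.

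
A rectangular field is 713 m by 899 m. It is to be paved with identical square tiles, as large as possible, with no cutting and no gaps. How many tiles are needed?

667

Tile side = gcd(713, 899).
713 = 23 × 31
899 = 29 × 31
gcd(713, 899) = 31.
Tiles: (713/31) × (899/31) = 23 × 29 = 667.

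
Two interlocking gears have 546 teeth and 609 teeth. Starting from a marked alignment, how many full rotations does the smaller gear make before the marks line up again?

All finish a whole number of cycles simultaneously at t = LCM of the periods.
546 = 2 × 3 × 7 × 13
609 = 3 × 7 × 29
LCM(546, 609) = 2 × 3 × 7 × 13 × 29 = 15834.
Rotations for period 546: 15834 / 546 = 29.

29 rotations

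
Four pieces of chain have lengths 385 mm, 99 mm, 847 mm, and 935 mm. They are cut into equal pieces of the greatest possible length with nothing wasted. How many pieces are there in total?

Piece length = gcd(385, 99, 847, 935).
385 = 5 × 7 × 11
99 = 3^2 × 11
847 = 7 × 11^2
935 = 5 × 11 × 17
gcd(385, 99, 847, 935) = 11.
Total pieces = 385/11 + 99/11 + 847/11 + 935/11 = 35 + 9 + 77 + 85 = 206.

206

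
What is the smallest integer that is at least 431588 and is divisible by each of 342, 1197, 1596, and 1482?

435708

The integer must be a common multiple of 342, 1197, 1596, and 1482, so a multiple of their LCM.
342 = 2 × 3^2 × 19
1197 = 3^2 × 7 × 19
1596 = 2^2 × 3 × 7 × 19
1482 = 2 × 3 × 13 × 19
LCM(342, 1197, 1596, 1482) = 2^2 × 3^2 × 7 × 13 × 19 = 62244.
Smallest multiple of 62244 that is ≥ 431588: ⌈431588/62244⌉ × 62244 = 7 × 62244 = 435708.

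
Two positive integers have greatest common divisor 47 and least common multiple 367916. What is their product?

17292052

For any two positive integers, gcd × lcm = product = 47 × 367916 = 17292052.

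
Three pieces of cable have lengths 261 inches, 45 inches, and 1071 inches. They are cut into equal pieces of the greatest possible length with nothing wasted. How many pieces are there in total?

Piece length = gcd(261, 45, 1071).
261 = 3^2 × 29
45 = 3^2 × 5
1071 = 3^2 × 7 × 17
gcd(261, 45, 1071) = 3^2 = 9.
Total pieces = 261/9 + 45/9 + 1071/9 = 29 + 5 + 119 = 153.

153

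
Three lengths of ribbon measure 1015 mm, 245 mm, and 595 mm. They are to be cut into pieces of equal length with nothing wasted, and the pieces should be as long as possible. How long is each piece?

Each piece length must divide every original length, so the longest possible is gcd(1015, 245, 595).
1015 = 5 × 7 × 29
245 = 5 × 7^2
595 = 5 × 7 × 17
gcd(1015, 245, 595) = 5 × 7 = 35.

35 mm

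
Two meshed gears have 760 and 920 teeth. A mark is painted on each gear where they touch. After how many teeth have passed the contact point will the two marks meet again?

17480 teeth

They coincide at every common multiple of the periods; the first is the LCM.
760 = 2^3 × 5 × 19
920 = 2^3 × 5 × 23
LCM(760, 920) = 2^3 × 5 × 19 × 23 = 17480.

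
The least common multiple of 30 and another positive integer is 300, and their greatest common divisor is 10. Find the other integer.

gcd × lcm = product of the two integers, so the other integer is (10 × 300) / 30 = 100.

100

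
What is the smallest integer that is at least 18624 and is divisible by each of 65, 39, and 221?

19890

The integer must be a common multiple of 65, 39, and 221, so a multiple of their LCM.
65 = 5 × 13
39 = 3 × 13
221 = 13 × 17
LCM(65, 39, 221) = 3 × 5 × 13 × 17 = 3315.
Smallest multiple of 3315 that is ≥ 18624: ⌈18624/3315⌉ × 3315 = 6 × 3315 = 19890.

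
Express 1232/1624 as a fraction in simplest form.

22/29

1232 = 2^4 × 7 × 11
1624 = 2^3 × 7 × 29
gcd(1232, 1624) = 2^3 × 7 = 56.
Divide numerator and denominator by 56: 1232/1624 = 22/29.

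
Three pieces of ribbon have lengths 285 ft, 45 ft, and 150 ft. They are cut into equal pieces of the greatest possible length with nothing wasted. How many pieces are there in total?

Piece length = gcd(285, 45, 150).
285 = 3 × 5 × 19
45 = 3^2 × 5
150 = 2 × 3 × 5^2
gcd(285, 45, 150) = 3 × 5 = 15.
Total pieces = 285/15 + 45/15 + 150/15 = 19 + 3 + 10 = 32.

32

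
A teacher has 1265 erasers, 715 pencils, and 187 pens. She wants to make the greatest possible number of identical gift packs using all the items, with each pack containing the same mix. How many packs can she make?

11 packs

The pack count must divide each quantity, so the greatest is gcd(1265, 715, 187).
1265 = 5 × 11 × 23
715 = 5 × 11 × 13
187 = 11 × 17
gcd(1265, 715, 187) = 11.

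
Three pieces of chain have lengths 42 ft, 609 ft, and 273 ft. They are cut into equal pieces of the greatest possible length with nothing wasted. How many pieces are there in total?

Piece length = gcd(42, 609, 273).
42 = 2 × 3 × 7
609 = 3 × 7 × 29
273 = 3 × 7 × 13
gcd(42, 609, 273) = 3 × 7 = 21.
Total pieces = 42/21 + 609/21 + 273/21 = 2 + 29 + 13 = 44.

44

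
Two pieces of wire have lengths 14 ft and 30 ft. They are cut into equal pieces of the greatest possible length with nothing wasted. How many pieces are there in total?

Piece length = gcd(14, 30).
14 = 2 × 7
30 = 2 × 3 × 5
gcd(14, 30) = 2.
Total pieces = 14/2 + 30/2 = 7 + 15 = 22.

22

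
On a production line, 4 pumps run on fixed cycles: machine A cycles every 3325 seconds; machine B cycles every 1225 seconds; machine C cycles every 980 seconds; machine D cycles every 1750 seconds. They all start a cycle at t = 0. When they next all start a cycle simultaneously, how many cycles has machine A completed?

The first common completion time is the LCM of the periods.
3325 = 5^2 × 7 × 19
1225 = 5^2 × 7^2
980 = 2^2 × 5 × 7^2
1750 = 2 × 5^3 × 7
LCM(3325, 1225, 980, 1750) = 2^2 × 5^3 × 7^2 × 19 = 465500.
Cycles for period 3325: 465500 / 3325 = 140.

140 cycles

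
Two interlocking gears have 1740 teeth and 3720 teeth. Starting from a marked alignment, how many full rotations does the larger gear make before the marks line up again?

29 rotations

The first common completion time is the LCM of the periods.
1740 = 2^2 × 3 × 5 × 29
3720 = 2^3 × 3 × 5 × 31
LCM(1740, 3720) = 2^3 × 3 × 5 × 29 × 31 = 107880.
Rotations for period 3720: 107880 / 3720 = 29.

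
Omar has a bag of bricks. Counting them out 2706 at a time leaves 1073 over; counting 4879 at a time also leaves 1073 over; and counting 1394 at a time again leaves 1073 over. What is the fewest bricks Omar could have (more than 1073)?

N − 1073 must be a common multiple of 2706, 4879, and 1394.
2706 = 2 × 3 × 11 × 41
4879 = 7 × 17 × 41
1394 = 2 × 17 × 41
LCM(2706, 4879, 1394) = 2 × 3 × 7 × 11 × 17 × 41 = 322014.
Smallest N > 1073 is LCM + 1073 = 322014 + 1073 = 323087.

323087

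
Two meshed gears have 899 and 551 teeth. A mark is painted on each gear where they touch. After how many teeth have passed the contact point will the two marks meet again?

The first simultaneous occurrence is after LCM of the individual periods.
899 = 29 × 31
551 = 19 × 29
LCM(899, 551) = 19 × 29 × 31 = 17081.

17081 teeth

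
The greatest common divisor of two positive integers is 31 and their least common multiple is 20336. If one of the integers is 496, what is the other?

For two integers, gcd × lcm = product, so the other is (31 × 20336) / 496 = 630416 / 496 = 1271.

1271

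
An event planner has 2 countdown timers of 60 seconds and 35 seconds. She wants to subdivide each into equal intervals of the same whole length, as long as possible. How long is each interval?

5 seconds

The interval must divide each timer length; the longest such is the gcd.
60 = 2^2 × 3 × 5
35 = 5 × 7
gcd(60, 35) = 5.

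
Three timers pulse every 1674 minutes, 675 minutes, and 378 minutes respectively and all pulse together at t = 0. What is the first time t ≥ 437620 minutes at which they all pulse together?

Joint pulses occur at multiples of LCM(1674, 675, 378).
1674 = 2 × 3^3 × 31
675 = 3^3 × 5^2
378 = 2 × 3^3 × 7
LCM(1674, 675, 378) = 2 × 3^3 × 5^2 × 7 × 31 = 292950.
Smallest multiple of 292950 that is ≥ 437620: ⌈437620/292950⌉ × 292950 = 2 × 292950 = 585900.

585900 minutes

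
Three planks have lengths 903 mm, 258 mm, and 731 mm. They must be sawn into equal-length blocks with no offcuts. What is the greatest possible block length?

43 mm

The block length must divide every plank, so the greatest is gcd(903, 258, 731).
903 = 3 × 7 × 43
258 = 2 × 3 × 43
731 = 17 × 43
gcd(903, 258, 731) = 43.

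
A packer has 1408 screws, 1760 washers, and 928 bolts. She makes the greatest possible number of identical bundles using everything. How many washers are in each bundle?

55

Number of bundles = gcd(1408, 1760, 928).
1408 = 2^7 × 11
1760 = 2^5 × 5 × 11
928 = 2^5 × 29
gcd(1408, 1760, 928) = 2^5 = 32.
washers per bundle = 1760 / 32 = 55.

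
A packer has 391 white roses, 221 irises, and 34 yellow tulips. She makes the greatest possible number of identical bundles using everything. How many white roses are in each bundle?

23

Number of bundles = gcd(391, 221, 34).
391 = 17 × 23
221 = 13 × 17
34 = 2 × 17
gcd(391, 221, 34) = 17.
white roses per bundle = 391 / 17 = 23.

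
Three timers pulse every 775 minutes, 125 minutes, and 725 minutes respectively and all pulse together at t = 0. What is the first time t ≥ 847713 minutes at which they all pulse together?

Joint pulses occur at multiples of LCM(775, 125, 725).
775 = 5^2 × 31
125 = 5^3
725 = 5^2 × 29
LCM(775, 125, 725) = 5^3 × 29 × 31 = 112375.
Smallest multiple of 112375 that is ≥ 847713: ⌈847713/112375⌉ × 112375 = 8 × 112375 = 899000.

899000 minutes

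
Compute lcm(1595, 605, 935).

1595 = 5 × 11 × 29
605 = 5 × 11^2
935 = 5 × 11 × 17
LCM(1595, 605, 935) = 5 × 11^2 × 17 × 29 = 298265.

298265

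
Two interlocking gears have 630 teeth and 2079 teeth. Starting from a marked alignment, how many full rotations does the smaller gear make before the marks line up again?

33 rotations

They are all back at their starting positions together after one LCM of the periods.
630 = 2 × 3^2 × 5 × 7
2079 = 3^3 × 7 × 11
LCM(630, 2079) = 2 × 3^3 × 5 × 7 × 11 = 20790.
Rotations for period 630: 20790 / 630 = 33.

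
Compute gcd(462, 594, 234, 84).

6

462 = 2 × 3 × 7 × 11
594 = 2 × 3^3 × 11
234 = 2 × 3^2 × 13
84 = 2^2 × 3 × 7
gcd(462, 594, 234, 84) = 2 × 3 = 6.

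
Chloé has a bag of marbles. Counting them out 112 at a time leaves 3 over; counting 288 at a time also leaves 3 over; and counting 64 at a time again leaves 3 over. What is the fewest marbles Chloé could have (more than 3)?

N − 3 must be a common multiple of 112, 288, and 64.
112 = 2^4 × 7
288 = 2^5 × 3^2
64 = 2^6
LCM(112, 288, 64) = 2^6 × 3^2 × 7 = 4032.
Smallest N > 3 is LCM + 3 = 4032 + 3 = 4035.

4035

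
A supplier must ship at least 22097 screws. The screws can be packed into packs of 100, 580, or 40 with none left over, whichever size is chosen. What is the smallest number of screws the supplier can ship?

The number of screws must be a common multiple of 100, 580, and 40, so a multiple of their LCM.
100 = 2^2 × 5^2
580 = 2^2 × 5 × 29
40 = 2^3 × 5
LCM(100, 580, 40) = 2^3 × 5^2 × 29 = 5800.
Smallest multiple of 5800 that is ≥ 22097: ⌈22097/5800⌉ × 5800 = 4 × 5800 = 23200.

23200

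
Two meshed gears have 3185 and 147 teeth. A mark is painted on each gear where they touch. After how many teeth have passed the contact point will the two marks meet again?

They coincide at every common multiple of the periods; the first is the LCM.
3185 = 5 × 7^2 × 13
147 = 3 × 7^2
LCM(3185, 147) = 3 × 5 × 7^2 × 13 = 9555.

9555 teeth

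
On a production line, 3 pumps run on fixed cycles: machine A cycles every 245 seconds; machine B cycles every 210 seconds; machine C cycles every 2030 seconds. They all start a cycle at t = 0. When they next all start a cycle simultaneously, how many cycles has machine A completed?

They are all back at their starting positions together after one LCM of the periods.
245 = 5 × 7^2
210 = 2 × 3 × 5 × 7
2030 = 2 × 5 × 7 × 29
LCM(245, 210, 2030) = 2 × 3 × 5 × 7^2 × 29 = 42630.
Cycles for period 245: 42630 / 245 = 174.

174 cycles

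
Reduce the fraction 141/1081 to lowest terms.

141 = 3 × 47
1081 = 23 × 47
gcd(141, 1081) = 47.
Divide numerator and denominator by 47: 141/1081 = 3/23.

3/23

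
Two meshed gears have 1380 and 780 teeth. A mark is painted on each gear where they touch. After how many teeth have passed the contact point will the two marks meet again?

We need the least common multiple of the intervals.
1380 = 2^2 × 3 × 5 × 23
780 = 2^2 × 3 × 5 × 13
LCM(1380, 780) = 2^2 × 3 × 5 × 13 × 23 = 17940.

17940 teeth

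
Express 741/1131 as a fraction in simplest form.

741 = 3 × 13 × 19
1131 = 3 × 13 × 29
gcd(741, 1131) = 3 × 13 = 39.
Divide numerator and denominator by 39: 741/1131 = 19/29.

19/29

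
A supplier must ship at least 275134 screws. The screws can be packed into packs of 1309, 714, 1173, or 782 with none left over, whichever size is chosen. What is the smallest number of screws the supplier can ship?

361284

The number of screws must be a common multiple of 1309, 714, 1173, and 782, so a multiple of their LCM.
1309 = 7 × 11 × 17
714 = 2 × 3 × 7 × 17
1173 = 3 × 17 × 23
782 = 2 × 17 × 23
LCM(1309, 714, 1173, 782) = 2 × 3 × 7 × 11 × 17 × 23 = 180642.
Smallest multiple of 180642 that is ≥ 275134: ⌈275134/180642⌉ × 180642 = 2 × 180642 = 361284.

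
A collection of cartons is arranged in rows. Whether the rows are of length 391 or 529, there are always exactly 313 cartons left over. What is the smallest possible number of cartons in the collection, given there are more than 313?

N − 313 must be a common multiple of 391 and 529.
391 = 17 × 23
529 = 23^2
LCM(391, 529) = 17 × 23^2 = 8993.
Smallest N > 313 is LCM + 313 = 8993 + 313 = 9306.

9306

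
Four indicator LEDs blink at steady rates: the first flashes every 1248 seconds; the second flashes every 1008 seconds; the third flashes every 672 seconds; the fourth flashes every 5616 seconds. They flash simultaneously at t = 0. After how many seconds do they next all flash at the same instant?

They coincide at every common multiple of the periods; the first is the LCM.
1248 = 2^5 × 3 × 13
1008 = 2^4 × 3^2 × 7
672 = 2^5 × 3 × 7
5616 = 2^4 × 3^3 × 13
LCM(1248, 1008, 672, 5616) = 2^5 × 3^3 × 7 × 13 = 78624.

78624 seconds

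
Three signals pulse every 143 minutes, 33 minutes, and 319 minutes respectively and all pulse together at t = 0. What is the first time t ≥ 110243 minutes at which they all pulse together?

Joint pulses occur at multiples of LCM(143, 33, 319).
143 = 11 × 13
33 = 3 × 11
319 = 11 × 29
LCM(143, 33, 319) = 3 × 11 × 13 × 29 = 12441.
Smallest multiple of 12441 that is ≥ 110243: ⌈110243/12441⌉ × 12441 = 9 × 12441 = 111969.

111969 minutes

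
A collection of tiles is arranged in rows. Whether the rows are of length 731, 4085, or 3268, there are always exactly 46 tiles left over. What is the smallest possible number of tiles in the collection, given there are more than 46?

277826

N − 46 must be a common multiple of 731, 4085, and 3268.
731 = 17 × 43
4085 = 5 × 19 × 43
3268 = 2^2 × 19 × 43
LCM(731, 4085, 3268) = 2^2 × 5 × 17 × 19 × 43 = 277780.
Smallest N > 46 is LCM + 46 = 277780 + 46 = 277826.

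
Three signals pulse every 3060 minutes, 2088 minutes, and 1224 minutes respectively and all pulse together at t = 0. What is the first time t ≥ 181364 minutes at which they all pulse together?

Joint pulses occur at multiples of LCM(3060, 2088, 1224).
3060 = 2^2 × 3^2 × 5 × 17
2088 = 2^3 × 3^2 × 29
1224 = 2^3 × 3^2 × 17
LCM(3060, 2088, 1224) = 2^3 × 3^2 × 5 × 17 × 29 = 177480.
Smallest multiple of 177480 that is ≥ 181364: ⌈181364/177480⌉ × 177480 = 2 × 177480 = 354960.

354960 minutes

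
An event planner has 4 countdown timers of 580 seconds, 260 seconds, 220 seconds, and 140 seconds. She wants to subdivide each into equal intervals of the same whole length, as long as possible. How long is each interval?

The interval must divide each timer length; the longest such is the gcd.
580 = 2^2 × 5 × 29
260 = 2^2 × 5 × 13
220 = 2^2 × 5 × 11
140 = 2^2 × 5 × 7
gcd(580, 260, 220, 140) = 2^2 × 5 = 20.

20 seconds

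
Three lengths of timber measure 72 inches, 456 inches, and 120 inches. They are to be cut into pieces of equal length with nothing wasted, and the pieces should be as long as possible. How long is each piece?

Each piece length must divide every original length, so the longest possible is gcd(72, 456, 120).
72 = 2^3 × 3^2
456 = 2^3 × 3 × 19
120 = 2^3 × 3 × 5
gcd(72, 456, 120) = 2^3 × 3 = 24.

24 inches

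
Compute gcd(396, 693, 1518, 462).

33

396 = 2^2 × 3^2 × 11
693 = 3^2 × 7 × 11
1518 = 2 × 3 × 11 × 23
462 = 2 × 3 × 7 × 11
gcd(396, 693, 1518, 462) = 3 × 11 = 33.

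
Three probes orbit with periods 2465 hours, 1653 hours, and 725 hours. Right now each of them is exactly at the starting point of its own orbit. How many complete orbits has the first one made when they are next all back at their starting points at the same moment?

285 orbits

They are all back at their starting positions together after one LCM of the periods.
2465 = 5 × 17 × 29
1653 = 3 × 19 × 29
725 = 5^2 × 29
LCM(2465, 1653, 725) = 3 × 5^2 × 17 × 19 × 29 = 702525.
Orbits for period 2465: 702525 / 2465 = 285.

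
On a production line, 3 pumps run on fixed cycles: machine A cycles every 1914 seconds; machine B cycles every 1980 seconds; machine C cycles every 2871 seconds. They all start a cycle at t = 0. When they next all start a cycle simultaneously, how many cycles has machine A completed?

They are all back at their starting positions together after one LCM of the periods.
1914 = 2 × 3 × 11 × 29
1980 = 2^2 × 3^2 × 5 × 11
2871 = 3^2 × 11 × 29
LCM(1914, 1980, 2871) = 2^2 × 3^2 × 5 × 11 × 29 = 57420.
Cycles for period 1914: 57420 / 1914 = 30.

30 cycles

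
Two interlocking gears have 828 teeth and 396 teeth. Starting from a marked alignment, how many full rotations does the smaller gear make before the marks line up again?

All finish a whole number of cycles simultaneously at t = LCM of the periods.
828 = 2^2 × 3^2 × 23
396 = 2^2 × 3^2 × 11
LCM(828, 396) = 2^2 × 3^2 × 11 × 23 = 9108.
Rotations for period 396: 9108 / 396 = 23.

23 rotations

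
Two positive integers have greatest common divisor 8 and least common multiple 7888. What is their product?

For any two positive integers, gcd × lcm = product = 8 × 7888 = 63104.

63104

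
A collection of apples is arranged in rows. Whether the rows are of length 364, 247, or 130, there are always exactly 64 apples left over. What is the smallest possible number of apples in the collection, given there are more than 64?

34644

N − 64 must be a common multiple of 364, 247, and 130.
364 = 2^2 × 7 × 13
247 = 13 × 19
130 = 2 × 5 × 13
LCM(364, 247, 130) = 2^2 × 5 × 7 × 13 × 19 = 34580.
Smallest N > 64 is LCM + 64 = 34580 + 64 = 34644.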